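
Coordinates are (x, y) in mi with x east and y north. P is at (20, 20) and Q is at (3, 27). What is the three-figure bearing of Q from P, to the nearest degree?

Δeast = 3 − 20 = -17.00; Δnorth = 27 − 20 = 7.00.
Bearing = atan2(Δeast, Δnorth) mod 360° = 292.38° ≈ 292°.

292°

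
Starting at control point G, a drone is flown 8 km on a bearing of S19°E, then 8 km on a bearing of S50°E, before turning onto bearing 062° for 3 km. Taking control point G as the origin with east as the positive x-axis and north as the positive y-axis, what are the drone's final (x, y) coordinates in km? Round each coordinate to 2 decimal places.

(11.38, -11.30)

Leg 1 (S19°E, 8 km): east 8 sin 161° = 2.60, north 8 cos 161° = -7.56
Leg 2 (S50°E, 8 km): east 8 sin 130° = 6.13, north 8 cos 130° = -5.14
Leg 3 (062°, 3 km): east 3 sin 62° = 2.65, north 3 cos 62° = 1.41
Summing: 11.38 km east, -11.30 km north → (11.38, -11.30).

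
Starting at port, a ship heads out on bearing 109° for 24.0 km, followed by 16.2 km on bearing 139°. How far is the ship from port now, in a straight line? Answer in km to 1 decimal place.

38.9 km

Leg 1 (109°, 24.0 km): east 24.0 sin 109° = 22.69, north 24.0 cos 109° = -7.81
Leg 2 (139°, 16.2 km): east 16.2 sin 139° = 10.63, north 16.2 cos 139° = -12.23
Net: 33.32 east, -20.04 north. Distance = √((33.32)² + (-20.04)²) = 38.883 km.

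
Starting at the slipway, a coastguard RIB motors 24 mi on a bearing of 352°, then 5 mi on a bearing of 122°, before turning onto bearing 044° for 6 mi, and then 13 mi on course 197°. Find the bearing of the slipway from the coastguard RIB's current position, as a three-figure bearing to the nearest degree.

186°

Leg 1 (352°, 24 mi): east 24 sin 352° = -3.34, north 24 cos 352° = 23.77
Leg 2 (122°, 5 mi): east 5 sin 122° = 4.24, north 5 cos 122° = -2.65
Leg 3 (044°, 6 mi): east 6 sin 44° = 4.17, north 6 cos 44° = 4.32
Leg 4 (197°, 13 mi): east 13 sin 197° = -3.80, north 13 cos 197° = -12.43
Net displacement: 1.27 east, 13.00 north. Direction back to start is (-1.27, -13.00): bearing = atan2(-1.27, -13.00) mod 360° = 185.57° ≈ 186°.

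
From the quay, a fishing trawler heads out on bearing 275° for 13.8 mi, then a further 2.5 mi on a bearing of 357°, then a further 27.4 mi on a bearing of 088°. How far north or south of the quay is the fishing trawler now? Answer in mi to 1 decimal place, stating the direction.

Leg 1 (275°, 13.8 mi): east 13.8 sin 275° = -13.75, north 13.8 cos 275° = 1.20
Leg 2 (357°, 2.5 mi): east 2.5 sin 357° = -0.13, north 2.5 cos 357° = 2.50
Leg 3 (088°, 27.4 mi): east 27.4 sin 88° = 27.38, north 27.4 cos 88° = 0.96
Net north component: 4.66 mi.

4.7 mi north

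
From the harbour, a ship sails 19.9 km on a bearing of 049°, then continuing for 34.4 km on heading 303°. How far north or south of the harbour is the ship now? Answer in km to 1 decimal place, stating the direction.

31.8 km north

Leg 1 (049°, 19.9 km): east 19.9 sin 49° = 15.02, north 19.9 cos 49° = 13.06
Leg 2 (303°, 34.4 km): east 34.4 sin 303° = -28.85, north 34.4 cos 303° = 18.74
Net north component: 31.79 km.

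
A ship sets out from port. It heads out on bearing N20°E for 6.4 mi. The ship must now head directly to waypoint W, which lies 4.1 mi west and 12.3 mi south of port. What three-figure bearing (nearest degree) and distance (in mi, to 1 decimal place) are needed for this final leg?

199°, 19.4 mi

Leg 1 (N20°E, 6.4 mi): east 6.4 sin 20° = 2.19, north 6.4 cos 20° = 6.01
Current position: (2.19, 6.01). Target: (-4.1, -12.3). Remaining: Δeast = -6.29, Δnorth = -18.31.
Bearing = atan2(-6.29, -18.31) mod 360° = 198.95°; distance = √((-6.29)² + (-18.31)²) = 19.364 mi.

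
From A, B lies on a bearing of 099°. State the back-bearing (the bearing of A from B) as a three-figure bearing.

279°

Back-bearing = 099° + 180° = 279°.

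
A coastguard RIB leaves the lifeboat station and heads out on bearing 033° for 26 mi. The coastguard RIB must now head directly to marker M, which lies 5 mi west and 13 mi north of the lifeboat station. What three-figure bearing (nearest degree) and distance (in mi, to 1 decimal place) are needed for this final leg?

Leg 1 (033°, 26 mi): east 26 sin 33° = 14.16, north 26 cos 33° = 21.81
Current position: (14.16, 21.81). Target: (-5, 13). Remaining: Δeast = -19.16, Δnorth = -8.81.
Bearing = atan2(-19.16, -8.81) mod 360° = 245.32°; distance = √((-19.16)² + (-8.81)²) = 21.087 mi.

245°, 21.1 mi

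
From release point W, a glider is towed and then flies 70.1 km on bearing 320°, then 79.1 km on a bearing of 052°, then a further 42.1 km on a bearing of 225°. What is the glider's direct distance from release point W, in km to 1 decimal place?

Leg 1 (320°, 70.1 km): east 70.1 sin 320° = -45.06, north 70.1 cos 320° = 53.70
Leg 2 (052°, 79.1 km): east 79.1 sin 52° = 62.33, north 79.1 cos 52° = 48.70
Leg 3 (225°, 42.1 km): east 42.1 sin 225° = -29.77, north 42.1 cos 225° = -29.77
Net: -12.50 east, 72.63 north. Distance = √((-12.50)² + (72.63)²) = 73.697 km.

73.7 km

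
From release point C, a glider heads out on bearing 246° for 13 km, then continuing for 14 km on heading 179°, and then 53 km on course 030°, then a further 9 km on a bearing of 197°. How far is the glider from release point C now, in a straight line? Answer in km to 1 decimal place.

Leg 1 (246°, 13 km): east 13 sin 246° = -11.88, north 13 cos 246° = -5.29
Leg 2 (179°, 14 km): east 14 sin 179° = 0.24, north 14 cos 179° = -14.00
Leg 3 (030°, 53 km): east 53 sin 30° = 26.50, north 53 cos 30° = 45.90
Leg 4 (197°, 9 km): east 9 sin 197° = -2.63, north 9 cos 197° = -8.61
Net: 12.24 east, 18.01 north. Distance = √((12.24)² + (18.01)²) = 21.772 km.

21.8 km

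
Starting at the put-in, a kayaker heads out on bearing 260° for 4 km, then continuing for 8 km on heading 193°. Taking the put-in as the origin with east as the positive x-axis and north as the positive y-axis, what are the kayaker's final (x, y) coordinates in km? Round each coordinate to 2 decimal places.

Leg 1 (260°, 4 km): east 4 sin 260° = -3.94, north 4 cos 260° = -0.69
Leg 2 (193°, 8 km): east 8 sin 193° = -1.80, north 8 cos 193° = -7.79
Summing: -5.74 km east, -8.49 km north → (-5.74, -8.49).

(-5.74, -8.49)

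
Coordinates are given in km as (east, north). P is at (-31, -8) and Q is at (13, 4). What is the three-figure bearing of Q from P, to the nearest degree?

Δeast = 13 − -31 = 44.00; Δnorth = 4 − -8 = 12.00.
Bearing = atan2(Δeast, Δnorth) mod 360° = 74.74° ≈ 075°.

075°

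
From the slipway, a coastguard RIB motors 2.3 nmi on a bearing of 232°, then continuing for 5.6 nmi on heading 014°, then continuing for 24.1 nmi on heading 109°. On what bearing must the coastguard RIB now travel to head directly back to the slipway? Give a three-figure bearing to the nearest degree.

280°

Leg 1 (232°, 2.3 nmi): east 2.3 sin 232° = -1.81, north 2.3 cos 232° = -1.42
Leg 2 (014°, 5.6 nmi): east 5.6 sin 14° = 1.35, north 5.6 cos 14° = 5.43
Leg 3 (109°, 24.1 nmi): east 24.1 sin 109° = 22.79, north 24.1 cos 109° = -7.85
Net displacement: 22.33 east, -3.83 north. Direction back to start is (-22.33, 3.83): bearing = atan2(-22.33, 3.83) mod 360° = 279.73° ≈ 280°.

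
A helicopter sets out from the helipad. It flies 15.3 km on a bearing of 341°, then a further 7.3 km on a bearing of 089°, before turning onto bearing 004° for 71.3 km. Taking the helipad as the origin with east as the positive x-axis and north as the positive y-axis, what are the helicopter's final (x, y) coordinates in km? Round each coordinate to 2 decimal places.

Leg 1 (341°, 15.3 km): east 15.3 sin 341° = -4.98, north 15.3 cos 341° = 14.47
Leg 2 (089°, 7.3 km): east 7.3 sin 89° = 7.30, north 7.3 cos 89° = 0.13
Leg 3 (004°, 71.3 km): east 71.3 sin 4° = 4.97, north 71.3 cos 4° = 71.13
Summing: 7.29 km east, 85.72 km north → (7.29, 85.72).

(7.29, 85.72)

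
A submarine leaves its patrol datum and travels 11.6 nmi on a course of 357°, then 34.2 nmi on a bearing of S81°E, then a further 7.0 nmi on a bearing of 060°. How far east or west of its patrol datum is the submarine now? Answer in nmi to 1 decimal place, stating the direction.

39.2 nmi east

Leg 1 (357°, 11.6 nmi): east 11.6 sin 357° = -0.61, north 11.6 cos 357° = 11.58
Leg 2 (S81°E, 34.2 nmi): east 34.2 sin 99° = 33.78, north 34.2 cos 99° = -5.35
Leg 3 (060°, 7.0 nmi): east 7.0 sin 60° = 6.06, north 7.0 cos 60° = 3.50
Net east component: 39.23 nmi.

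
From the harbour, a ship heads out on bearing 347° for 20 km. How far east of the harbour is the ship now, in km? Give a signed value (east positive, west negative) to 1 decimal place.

Leg 1 (347°, 20 km): east 20 sin 347° = -4.50, north 20 cos 347° = 19.49
Net east component: -4.50 km.

-4.5 km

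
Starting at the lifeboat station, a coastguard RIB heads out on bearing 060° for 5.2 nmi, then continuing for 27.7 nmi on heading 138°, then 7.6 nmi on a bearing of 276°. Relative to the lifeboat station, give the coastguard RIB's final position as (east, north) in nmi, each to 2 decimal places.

Leg 1 (060°, 5.2 nmi): east 5.2 sin 60° = 4.50, north 5.2 cos 60° = 2.60
Leg 2 (138°, 27.7 nmi): east 27.7 sin 138° = 18.53, north 27.7 cos 138° = -20.59
Leg 3 (276°, 7.6 nmi): east 7.6 sin 276° = -7.56, north 7.6 cos 276° = 0.79
Summing: 15.48 nmi east, -17.19 nmi north → (15.48, -17.19).

(15.48, -17.19)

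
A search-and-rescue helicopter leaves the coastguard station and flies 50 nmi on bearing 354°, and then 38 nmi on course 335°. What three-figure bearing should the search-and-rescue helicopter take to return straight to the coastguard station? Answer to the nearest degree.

166°

Leg 1 (354°, 50 nmi): east 50 sin 354° = -5.23, north 50 cos 354° = 49.73
Leg 2 (335°, 38 nmi): east 38 sin 335° = -16.06, north 38 cos 335° = 34.44
Net displacement: -21.29 east, 84.17 north. Direction back to start is (21.29, -84.17): bearing = atan2(21.29, -84.17) mod 360° = 165.81° ≈ 166°.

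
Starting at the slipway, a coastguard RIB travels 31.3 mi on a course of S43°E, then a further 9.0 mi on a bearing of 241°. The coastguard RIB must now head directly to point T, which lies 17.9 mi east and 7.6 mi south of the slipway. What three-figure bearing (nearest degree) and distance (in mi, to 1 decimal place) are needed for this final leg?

013°, 20.1 mi

Leg 1 (S43°E, 31.3 mi): east 31.3 sin 137° = 21.35, north 31.3 cos 137° = -22.89
Leg 2 (241°, 9.0 mi): east 9.0 sin 241° = -7.87, north 9.0 cos 241° = -4.36
Current position: (13.47, -27.25). Target: (17.9, -7.6). Remaining: Δeast = 4.43, Δnorth = 19.65.
Bearing = atan2(4.43, 19.65) mod 360° = 12.69°; distance = √((4.43)² + (19.65)²) = 20.147 mi.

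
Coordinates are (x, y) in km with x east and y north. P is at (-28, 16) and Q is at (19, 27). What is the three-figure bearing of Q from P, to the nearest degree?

Δeast = 19 − -28 = 47.00; Δnorth = 27 − 16 = 11.00.
Bearing = atan2(Δeast, Δnorth) mod 360° = 76.83° ≈ 077°.

077°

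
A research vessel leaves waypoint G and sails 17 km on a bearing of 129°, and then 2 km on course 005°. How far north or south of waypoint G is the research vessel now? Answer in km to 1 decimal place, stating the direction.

8.7 km south

Leg 1 (129°, 17 km): east 17 sin 129° = 13.21, north 17 cos 129° = -10.70
Leg 2 (005°, 2 km): east 2 sin 5° = 0.17, north 2 cos 5° = 1.99
Net north component: -8.71 km.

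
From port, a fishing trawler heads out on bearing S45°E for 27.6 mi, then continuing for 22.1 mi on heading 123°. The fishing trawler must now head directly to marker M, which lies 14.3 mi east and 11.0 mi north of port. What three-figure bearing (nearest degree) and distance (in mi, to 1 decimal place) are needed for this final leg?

Leg 1 (S45°E, 27.6 mi): east 27.6 sin 135° = 19.52, north 27.6 cos 135° = -19.52
Leg 2 (123°, 22.1 mi): east 22.1 sin 123° = 18.53, north 22.1 cos 123° = -12.04
Current position: (38.05, -31.55). Target: (14.3, 11.0). Remaining: Δeast = -23.75, Δnorth = 42.55.
Bearing = atan2(-23.75, 42.55) mod 360° = 330.83°; distance = √((-23.75)² + (42.55)²) = 48.732 mi.

331°, 48.7 mi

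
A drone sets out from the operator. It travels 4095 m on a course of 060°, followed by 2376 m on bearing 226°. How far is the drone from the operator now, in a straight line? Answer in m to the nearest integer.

Leg 1 (060°, 4095 m): east 4095 sin 60° = 3546.37, north 4095 cos 60° = 2047.50
Leg 2 (226°, 2376 m): east 2376 sin 226° = -1709.15, north 2376 cos 226° = -1650.51
Net: 1837.22 east, 396.99 north. Distance = √((1837.22)² + (396.99)²) = 1879.625 m.

1880 m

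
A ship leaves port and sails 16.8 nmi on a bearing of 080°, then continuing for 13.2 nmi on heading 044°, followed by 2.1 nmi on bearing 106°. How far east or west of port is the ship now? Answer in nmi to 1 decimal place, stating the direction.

27.7 nmi east

Leg 1 (080°, 16.8 nmi): east 16.8 sin 80° = 16.54, north 16.8 cos 80° = 2.92
Leg 2 (044°, 13.2 nmi): east 13.2 sin 44° = 9.17, north 13.2 cos 44° = 9.50
Leg 3 (106°, 2.1 nmi): east 2.1 sin 106° = 2.02, north 2.1 cos 106° = -0.58
Net east component: 27.73 nmi.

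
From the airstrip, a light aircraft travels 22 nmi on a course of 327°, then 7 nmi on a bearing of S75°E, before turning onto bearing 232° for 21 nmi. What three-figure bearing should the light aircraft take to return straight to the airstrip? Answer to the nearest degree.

Leg 1 (327°, 22 nmi): east 22 sin 327° = -11.98, north 22 cos 327° = 18.45
Leg 2 (S75°E, 7 nmi): east 7 sin 105° = 6.76, north 7 cos 105° = -1.81
Leg 3 (232°, 21 nmi): east 21 sin 232° = -16.55, north 21 cos 232° = -12.93
Net displacement: -21.77 east, 3.71 north. Direction back to start is (21.77, -3.71): bearing = atan2(21.77, -3.71) mod 360° = 99.67° ≈ 100°.

100°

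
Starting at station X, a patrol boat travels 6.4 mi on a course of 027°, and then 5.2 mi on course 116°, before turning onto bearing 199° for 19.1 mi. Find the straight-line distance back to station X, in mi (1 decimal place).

Leg 1 (027°, 6.4 mi): east 6.4 sin 27° = 2.91, north 6.4 cos 27° = 5.70
Leg 2 (116°, 5.2 mi): east 5.2 sin 116° = 4.67, north 5.2 cos 116° = -2.28
Leg 3 (199°, 19.1 mi): east 19.1 sin 199° = -6.22, north 19.1 cos 199° = -18.06
Net: 1.36 east, -14.64 north. Distance = √((1.36)² + (-14.64)²) = 14.700 mi.

14.7 mi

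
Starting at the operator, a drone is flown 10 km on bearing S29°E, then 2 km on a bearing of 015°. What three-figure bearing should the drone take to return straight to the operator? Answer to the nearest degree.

322°

Leg 1 (S29°E, 10 km): east 10 sin 151° = 4.85, north 10 cos 151° = -8.75
Leg 2 (015°, 2 km): east 2 sin 15° = 0.52, north 2 cos 15° = 1.93
Net displacement: 5.37 east, -6.81 north. Direction back to start is (-5.37, 6.81): bearing = atan2(-5.37, 6.81) mod 360° = 321.78° ≈ 322°.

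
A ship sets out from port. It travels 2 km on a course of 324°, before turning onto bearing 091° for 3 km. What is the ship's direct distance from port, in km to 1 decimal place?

Leg 1 (324°, 2 km): east 2 sin 324° = -1.18, north 2 cos 324° = 1.62
Leg 2 (091°, 3 km): east 3 sin 91° = 3.00, north 3 cos 91° = -0.05
Net: 1.82 east, 1.57 north. Distance = √((1.82)² + (1.57)²) = 2.404 km.

2.4 km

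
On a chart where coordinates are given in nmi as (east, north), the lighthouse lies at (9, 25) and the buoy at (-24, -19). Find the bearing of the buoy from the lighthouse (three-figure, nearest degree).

Δeast = -24 − 9 = -33.00; Δnorth = -19 − 25 = -44.00.
Bearing = atan2(Δeast, Δnorth) mod 360° = 216.87° ≈ 217°.

217°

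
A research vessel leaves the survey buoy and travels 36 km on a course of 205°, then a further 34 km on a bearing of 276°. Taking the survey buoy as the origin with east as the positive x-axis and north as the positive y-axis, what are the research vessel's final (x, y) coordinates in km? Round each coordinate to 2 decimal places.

Leg 1 (205°, 36 km): east 36 sin 205° = -15.21, north 36 cos 205° = -32.63
Leg 2 (276°, 34 km): east 34 sin 276° = -33.81, north 34 cos 276° = 3.55
Summing: -49.03 km east, -29.07 km north → (-49.03, -29.07).

(-49.03, -29.07)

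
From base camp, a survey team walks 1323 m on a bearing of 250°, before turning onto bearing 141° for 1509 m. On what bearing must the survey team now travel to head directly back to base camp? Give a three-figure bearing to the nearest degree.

010°

Leg 1 (250°, 1323 m): east 1323 sin 250° = -1243.21, north 1323 cos 250° = -452.49
Leg 2 (141°, 1509 m): east 1509 sin 141° = 949.64, north 1509 cos 141° = -1172.71
Net displacement: -293.57 east, -1625.21 north. Direction back to start is (293.57, 1625.21): bearing = atan2(293.57, 1625.21) mod 360° = 10.24° ≈ 010°.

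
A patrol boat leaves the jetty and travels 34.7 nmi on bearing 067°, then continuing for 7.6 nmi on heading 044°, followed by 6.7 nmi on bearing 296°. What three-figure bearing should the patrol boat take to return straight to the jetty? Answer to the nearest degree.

235°

Leg 1 (067°, 34.7 nmi): east 34.7 sin 67° = 31.94, north 34.7 cos 67° = 13.56
Leg 2 (044°, 7.6 nmi): east 7.6 sin 44° = 5.28, north 7.6 cos 44° = 5.47
Leg 3 (296°, 6.7 nmi): east 6.7 sin 296° = -6.02, north 6.7 cos 296° = 2.94
Net displacement: 31.20 east, 21.96 north. Direction back to start is (-31.20, -21.96): bearing = atan2(-31.20, -21.96) mod 360° = 234.86° ≈ 235°.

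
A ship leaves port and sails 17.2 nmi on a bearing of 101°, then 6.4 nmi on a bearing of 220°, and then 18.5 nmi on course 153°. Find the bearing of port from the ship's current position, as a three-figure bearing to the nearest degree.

Leg 1 (101°, 17.2 nmi): east 17.2 sin 101° = 16.88, north 17.2 cos 101° = -3.28
Leg 2 (220°, 6.4 nmi): east 6.4 sin 220° = -4.11, north 6.4 cos 220° = -4.90
Leg 3 (153°, 18.5 nmi): east 18.5 sin 153° = 8.40, north 18.5 cos 153° = -16.48
Net displacement: 21.17 east, -24.67 north. Direction back to start is (-21.17, 24.67): bearing = atan2(-21.17, 24.67) mod 360° = 319.37° ≈ 319°.

319°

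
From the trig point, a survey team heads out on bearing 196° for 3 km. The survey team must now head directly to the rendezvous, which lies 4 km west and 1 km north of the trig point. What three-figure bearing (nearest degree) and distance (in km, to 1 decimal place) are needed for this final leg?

321°, 5.0 km

Leg 1 (196°, 3 km): east 3 sin 196° = -0.83, north 3 cos 196° = -2.88
Current position: (-0.83, -2.88). Target: (-4, 1). Remaining: Δeast = -3.17, Δnorth = 3.88.
Bearing = atan2(-3.17, 3.88) mod 360° = 320.75°; distance = √((-3.17)² + (3.88)²) = 5.015 km.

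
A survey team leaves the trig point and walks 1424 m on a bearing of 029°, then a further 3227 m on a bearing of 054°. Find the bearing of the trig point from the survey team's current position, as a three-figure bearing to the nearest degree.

226°

Leg 1 (029°, 1424 m): east 1424 sin 29° = 690.37, north 1424 cos 29° = 1245.46
Leg 2 (054°, 3227 m): east 3227 sin 54° = 2610.70, north 3227 cos 54° = 1896.78
Net displacement: 3301.07 east, 3142.24 north. Direction back to start is (-3301.07, -3142.24): bearing = atan2(-3301.07, -3142.24) mod 360° = 226.41° ≈ 226°.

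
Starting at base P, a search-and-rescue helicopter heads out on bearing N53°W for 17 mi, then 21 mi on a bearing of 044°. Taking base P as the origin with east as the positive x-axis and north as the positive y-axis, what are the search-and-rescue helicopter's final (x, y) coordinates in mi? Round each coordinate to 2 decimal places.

Leg 1 (N53°W, 17 mi): east 17 sin 307° = -13.58, north 17 cos 307° = 10.23
Leg 2 (044°, 21 mi): east 21 sin 44° = 14.59, north 21 cos 44° = 15.11
Summing: 1.01 mi east, 25.34 mi north → (1.01, 25.34).

(1.01, 25.34)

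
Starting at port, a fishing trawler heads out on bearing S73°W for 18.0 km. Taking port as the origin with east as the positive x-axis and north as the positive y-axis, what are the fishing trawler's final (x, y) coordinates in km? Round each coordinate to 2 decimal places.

(-17.21, -5.26)

Leg 1 (S73°W, 18.0 km): east 18.0 sin 253° = -17.21, north 18.0 cos 253° = -5.26
Summing: -17.21 km east, -5.26 km north → (-17.21, -5.26).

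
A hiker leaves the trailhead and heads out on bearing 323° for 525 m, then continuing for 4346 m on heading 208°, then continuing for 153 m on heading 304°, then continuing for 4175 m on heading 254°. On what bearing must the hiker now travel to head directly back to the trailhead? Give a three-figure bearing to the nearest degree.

Leg 1 (323°, 525 m): east 525 sin 323° = -315.95, north 525 cos 323° = 419.28
Leg 2 (208°, 4346 m): east 4346 sin 208° = -2040.32, north 4346 cos 208° = -3837.29
Leg 3 (304°, 153 m): east 153 sin 304° = -126.84, north 153 cos 304° = 85.56
Leg 4 (254°, 4175 m): east 4175 sin 254° = -4013.27, north 4175 cos 254° = -1150.79
Net displacement: -6496.39 east, -4483.24 north. Direction back to start is (6496.39, 4483.24): bearing = atan2(6496.39, 4483.24) mod 360° = 55.39° ≈ 055°.

055°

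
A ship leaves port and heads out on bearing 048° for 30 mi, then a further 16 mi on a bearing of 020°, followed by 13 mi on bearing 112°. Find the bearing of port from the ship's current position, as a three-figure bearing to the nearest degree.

Leg 1 (048°, 30 mi): east 30 sin 48° = 22.29, north 30 cos 48° = 20.07
Leg 2 (020°, 16 mi): east 16 sin 20° = 5.47, north 16 cos 20° = 15.04
Leg 3 (112°, 13 mi): east 13 sin 112° = 12.05, north 13 cos 112° = -4.87
Net displacement: 39.82 east, 30.24 north. Direction back to start is (-39.82, -30.24): bearing = atan2(-39.82, -30.24) mod 360° = 232.79° ≈ 233°.

233°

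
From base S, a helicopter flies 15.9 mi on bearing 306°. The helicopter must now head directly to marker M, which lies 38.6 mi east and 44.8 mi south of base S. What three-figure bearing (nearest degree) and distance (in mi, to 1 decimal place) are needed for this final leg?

Leg 1 (306°, 15.9 mi): east 15.9 sin 306° = -12.86, north 15.9 cos 306° = 9.35
Current position: (-12.86, 9.35). Target: (38.6, -44.8). Remaining: Δeast = 51.46, Δnorth = -54.15.
Bearing = atan2(51.46, -54.15) mod 360° = 136.45°; distance = √((51.46)² + (-54.15)²) = 74.701 mi.

136°, 74.7 mi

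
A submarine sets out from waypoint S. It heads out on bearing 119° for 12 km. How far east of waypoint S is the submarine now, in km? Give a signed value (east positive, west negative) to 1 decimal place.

Leg 1 (119°, 12 km): east 12 sin 119° = 10.50, north 12 cos 119° = -5.82
Net east component: 10.50 km.

10.5 km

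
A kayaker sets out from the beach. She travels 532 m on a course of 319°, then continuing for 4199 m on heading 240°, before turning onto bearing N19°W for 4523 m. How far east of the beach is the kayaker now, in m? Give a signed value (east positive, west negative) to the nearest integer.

Leg 1 (319°, 532 m): east 532 sin 319° = -349.02, north 532 cos 319° = 401.51
Leg 2 (240°, 4199 m): east 4199 sin 240° = -3636.44, north 4199 cos 240° = -2099.50
Leg 3 (N19°W, 4523 m): east 4523 sin 341° = -1472.54, north 4523 cos 341° = 4276.58
Net east component: -5458.01 m.

-5458 m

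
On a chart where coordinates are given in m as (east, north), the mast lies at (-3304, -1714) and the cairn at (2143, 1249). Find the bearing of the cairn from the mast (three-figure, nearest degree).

Δeast = 2143 − -3304 = 5447.00; Δnorth = 1249 − -1714 = 2963.00.
Bearing = atan2(Δeast, Δnorth) mod 360° = 61.46° ≈ 061°.

061°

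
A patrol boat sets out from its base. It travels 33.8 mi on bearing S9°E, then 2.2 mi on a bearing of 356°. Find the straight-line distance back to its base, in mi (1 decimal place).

31.6 mi

Leg 1 (S9°E, 33.8 mi): east 33.8 sin 171° = 5.29, north 33.8 cos 171° = -33.38
Leg 2 (356°, 2.2 mi): east 2.2 sin 356° = -0.15, north 2.2 cos 356° = 2.19
Net: 5.13 east, -31.19 north. Distance = √((5.13)² + (-31.19)²) = 31.609 mi.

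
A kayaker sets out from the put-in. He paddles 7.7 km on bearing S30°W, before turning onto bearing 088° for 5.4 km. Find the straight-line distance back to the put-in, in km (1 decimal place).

6.7 km

Leg 1 (S30°W, 7.7 km): east 7.7 sin 210° = -3.85, north 7.7 cos 210° = -6.67
Leg 2 (088°, 5.4 km): east 5.4 sin 88° = 5.40, north 5.4 cos 88° = 0.19
Net: 1.55 east, -6.48 north. Distance = √((1.55)² + (-6.48)²) = 6.662 km.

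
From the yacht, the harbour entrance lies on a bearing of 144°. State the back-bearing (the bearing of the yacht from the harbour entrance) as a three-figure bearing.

Back-bearing = 144° + 180° = 324°.

324°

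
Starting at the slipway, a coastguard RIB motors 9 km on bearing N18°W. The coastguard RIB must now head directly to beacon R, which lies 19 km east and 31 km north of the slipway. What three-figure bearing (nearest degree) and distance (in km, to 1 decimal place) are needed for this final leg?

Leg 1 (N18°W, 9 km): east 9 sin 342° = -2.78, north 9 cos 342° = 8.56
Current position: (-2.78, 8.56). Target: (19, 31). Remaining: Δeast = 21.78, Δnorth = 22.44.
Bearing = atan2(21.78, 22.44) mod 360° = 44.15°; distance = √((21.78)² + (22.44)²) = 31.273 km.

044°, 31.3 km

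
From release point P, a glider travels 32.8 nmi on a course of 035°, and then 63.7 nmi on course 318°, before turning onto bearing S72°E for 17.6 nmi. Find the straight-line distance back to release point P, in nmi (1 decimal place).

Leg 1 (035°, 32.8 nmi): east 32.8 sin 35° = 18.81, north 32.8 cos 35° = 26.87
Leg 2 (318°, 63.7 nmi): east 63.7 sin 318° = -42.62, north 63.7 cos 318° = 47.34
Leg 3 (S72°E, 17.6 nmi): east 17.6 sin 108° = 16.74, north 17.6 cos 108° = -5.44
Net: -7.07 east, 68.77 north. Distance = √((-7.07)² + (68.77)²) = 69.130 nmi.

69.1 nmi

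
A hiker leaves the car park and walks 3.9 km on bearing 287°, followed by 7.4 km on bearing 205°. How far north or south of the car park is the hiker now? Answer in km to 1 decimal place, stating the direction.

5.6 km south

Leg 1 (287°, 3.9 km): east 3.9 sin 287° = -3.73, north 3.9 cos 287° = 1.14
Leg 2 (205°, 7.4 km): east 7.4 sin 205° = -3.13, north 7.4 cos 205° = -6.71
Net north component: -5.57 km.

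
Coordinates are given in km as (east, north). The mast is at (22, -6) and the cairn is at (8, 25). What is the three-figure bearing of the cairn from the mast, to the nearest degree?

336°

Δeast = 8 − 22 = -14.00; Δnorth = 25 − -6 = 31.00.
Bearing = atan2(Δeast, Δnorth) mod 360° = 335.70° ≈ 336°.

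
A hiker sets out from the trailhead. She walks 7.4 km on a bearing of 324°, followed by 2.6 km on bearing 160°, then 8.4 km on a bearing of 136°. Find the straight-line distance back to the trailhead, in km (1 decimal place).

Leg 1 (324°, 7.4 km): east 7.4 sin 324° = -4.35, north 7.4 cos 324° = 5.99
Leg 2 (160°, 2.6 km): east 2.6 sin 160° = 0.89, north 2.6 cos 160° = -2.44
Leg 3 (136°, 8.4 km): east 8.4 sin 136° = 5.84, north 8.4 cos 136° = -6.04
Net: 2.37 east, -2.50 north. Distance = √((2.37)² + (-2.50)²) = 3.447 km.

3.4 km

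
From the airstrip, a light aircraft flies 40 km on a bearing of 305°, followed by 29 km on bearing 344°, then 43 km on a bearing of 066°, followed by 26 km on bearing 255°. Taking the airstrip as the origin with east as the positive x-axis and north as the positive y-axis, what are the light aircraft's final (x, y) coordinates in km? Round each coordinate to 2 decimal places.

Leg 1 (305°, 40 km): east 40 sin 305° = -32.77, north 40 cos 305° = 22.94
Leg 2 (344°, 29 km): east 29 sin 344° = -7.99, north 29 cos 344° = 27.88
Leg 3 (066°, 43 km): east 43 sin 66° = 39.28, north 43 cos 66° = 17.49
Leg 4 (255°, 26 km): east 26 sin 255° = -25.11, north 26 cos 255° = -6.73
Summing: -26.59 km east, 61.58 km north → (-26.59, 61.58).

(-26.59, 61.58)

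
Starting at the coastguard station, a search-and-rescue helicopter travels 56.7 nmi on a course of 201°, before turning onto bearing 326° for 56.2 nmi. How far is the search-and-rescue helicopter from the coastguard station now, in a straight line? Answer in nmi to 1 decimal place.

Leg 1 (201°, 56.7 nmi): east 56.7 sin 201° = -20.32, north 56.7 cos 201° = -52.93
Leg 2 (326°, 56.2 nmi): east 56.2 sin 326° = -31.43, north 56.2 cos 326° = 46.59
Net: -51.75 east, -6.34 north. Distance = √((-51.75)² + (-6.34)²) = 52.133 nmi.

52.1 nmi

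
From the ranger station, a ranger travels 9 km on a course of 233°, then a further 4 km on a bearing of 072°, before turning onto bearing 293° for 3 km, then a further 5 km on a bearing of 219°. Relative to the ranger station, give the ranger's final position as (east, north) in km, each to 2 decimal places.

Leg 1 (233°, 9 km): east 9 sin 233° = -7.19, north 9 cos 233° = -5.42
Leg 2 (072°, 4 km): east 4 sin 72° = 3.80, north 4 cos 72° = 1.24
Leg 3 (293°, 3 km): east 3 sin 293° = -2.76, north 3 cos 293° = 1.17
Leg 4 (219°, 5 km): east 5 sin 219° = -3.15, north 5 cos 219° = -3.89
Summing: -9.29 km east, -6.89 km north → (-9.29, -6.89).

(-9.29, -6.89)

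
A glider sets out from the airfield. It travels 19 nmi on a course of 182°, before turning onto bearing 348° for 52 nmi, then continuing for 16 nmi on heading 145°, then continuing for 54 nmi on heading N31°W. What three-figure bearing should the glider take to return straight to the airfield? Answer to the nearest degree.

155°

Leg 1 (182°, 19 nmi): east 19 sin 182° = -0.66, north 19 cos 182° = -18.99
Leg 2 (348°, 52 nmi): east 52 sin 348° = -10.81, north 52 cos 348° = 50.86
Leg 3 (145°, 16 nmi): east 16 sin 145° = 9.18, north 16 cos 145° = -13.11
Leg 4 (N31°W, 54 nmi): east 54 sin 329° = -27.81, north 54 cos 329° = 46.29
Net displacement: -30.11 east, 65.06 north. Direction back to start is (30.11, -65.06): bearing = atan2(30.11, -65.06) mod 360° = 155.16° ≈ 155°.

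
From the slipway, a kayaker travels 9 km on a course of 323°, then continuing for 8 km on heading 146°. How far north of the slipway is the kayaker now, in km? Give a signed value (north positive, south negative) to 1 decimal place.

Leg 1 (323°, 9 km): east 9 sin 323° = -5.42, north 9 cos 323° = 7.19
Leg 2 (146°, 8 km): east 8 sin 146° = 4.47, north 8 cos 146° = -6.63
Net north component: 0.56 km.

0.6 km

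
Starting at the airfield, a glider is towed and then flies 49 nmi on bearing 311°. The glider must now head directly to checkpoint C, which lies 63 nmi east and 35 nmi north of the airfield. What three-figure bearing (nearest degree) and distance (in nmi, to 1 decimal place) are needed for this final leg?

Leg 1 (311°, 49 nmi): east 49 sin 311° = -36.98, north 49 cos 311° = 32.15
Current position: (-36.98, 32.15). Target: (63, 35). Remaining: Δeast = 99.98, Δnorth = 2.85.
Bearing = atan2(99.98, 2.85) mod 360° = 88.37°; distance = √((99.98)² + (2.85)²) = 100.021 nmi.

088°, 100.0 nmi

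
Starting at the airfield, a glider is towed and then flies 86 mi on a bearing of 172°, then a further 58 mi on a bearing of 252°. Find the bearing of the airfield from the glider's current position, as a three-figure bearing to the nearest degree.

023°

Leg 1 (172°, 86 mi): east 86 sin 172° = 11.97, north 86 cos 172° = -85.16
Leg 2 (252°, 58 mi): east 58 sin 252° = -55.16, north 58 cos 252° = -17.92
Net displacement: -43.19 east, -103.09 north. Direction back to start is (43.19, 103.09): bearing = atan2(43.19, 103.09) mod 360° = 22.73° ≈ 023°.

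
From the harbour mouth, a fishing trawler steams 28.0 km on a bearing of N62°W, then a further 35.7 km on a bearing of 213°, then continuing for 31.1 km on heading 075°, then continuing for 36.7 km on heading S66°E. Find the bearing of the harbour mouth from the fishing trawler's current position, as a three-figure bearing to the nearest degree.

Leg 1 (N62°W, 28.0 km): east 28.0 sin 298° = -24.72, north 28.0 cos 298° = 13.15
Leg 2 (213°, 35.7 km): east 35.7 sin 213° = -19.44, north 35.7 cos 213° = -29.94
Leg 3 (075°, 31.1 km): east 31.1 sin 75° = 30.04, north 31.1 cos 75° = 8.05
Leg 4 (S66°E, 36.7 km): east 36.7 sin 114° = 33.53, north 36.7 cos 114° = -14.93
Net displacement: 19.40 east, -23.67 north. Direction back to start is (-19.40, 23.67): bearing = atan2(-19.40, 23.67) mod 360° = 320.66° ≈ 321°.

321°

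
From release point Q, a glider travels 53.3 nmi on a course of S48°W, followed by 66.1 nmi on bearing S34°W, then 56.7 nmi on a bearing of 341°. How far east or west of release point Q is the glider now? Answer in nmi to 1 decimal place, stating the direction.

Leg 1 (S48°W, 53.3 nmi): east 53.3 sin 228° = -39.61, north 53.3 cos 228° = -35.66
Leg 2 (S34°W, 66.1 nmi): east 66.1 sin 214° = -36.96, north 66.1 cos 214° = -54.80
Leg 3 (341°, 56.7 nmi): east 56.7 sin 341° = -18.46, north 56.7 cos 341° = 53.61
Net east component: -95.03 nmi.

95.0 nmi west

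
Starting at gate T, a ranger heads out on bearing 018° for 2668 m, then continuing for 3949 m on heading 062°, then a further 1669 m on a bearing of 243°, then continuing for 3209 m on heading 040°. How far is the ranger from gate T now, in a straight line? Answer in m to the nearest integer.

7810 m

Leg 1 (018°, 2668 m): east 2668 sin 18° = 824.46, north 2668 cos 18° = 2537.42
Leg 2 (062°, 3949 m): east 3949 sin 62° = 3486.76, north 3949 cos 62° = 1853.94
Leg 3 (243°, 1669 m): east 1669 sin 243° = -1487.09, north 1669 cos 243° = -757.71
Leg 4 (040°, 3209 m): east 3209 sin 40° = 2062.71, north 3209 cos 40° = 2458.24
Net: 4886.83 east, 6091.89 north. Distance = √((4886.83)² + (6091.89)²) = 7809.753 m.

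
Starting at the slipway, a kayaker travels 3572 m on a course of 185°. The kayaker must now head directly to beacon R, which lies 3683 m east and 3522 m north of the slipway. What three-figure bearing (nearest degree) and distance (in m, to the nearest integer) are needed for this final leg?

029°, 8129 m

Leg 1 (185°, 3572 m): east 3572 sin 185° = -311.32, north 3572 cos 185° = -3558.41
Current position: (-311.32, -3558.41). Target: (3683, 3522). Remaining: Δeast = 3994.32, Δnorth = 7080.41.
Bearing = atan2(3994.32, 7080.41) mod 360° = 29.43°; distance = √((3994.32)² + (7080.41)²) = 8129.377 m.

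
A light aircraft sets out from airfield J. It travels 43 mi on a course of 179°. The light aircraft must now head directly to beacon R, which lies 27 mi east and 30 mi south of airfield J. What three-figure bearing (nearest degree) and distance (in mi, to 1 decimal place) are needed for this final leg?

064°, 29.3 mi

Leg 1 (179°, 43 mi): east 43 sin 179° = 0.75, north 43 cos 179° = -42.99
Current position: (0.75, -42.99). Target: (27, -30). Remaining: Δeast = 26.25, Δnorth = 12.99.
Bearing = atan2(26.25, 12.99) mod 360° = 63.66°; distance = √((26.25)² + (12.99)²) = 29.289 mi.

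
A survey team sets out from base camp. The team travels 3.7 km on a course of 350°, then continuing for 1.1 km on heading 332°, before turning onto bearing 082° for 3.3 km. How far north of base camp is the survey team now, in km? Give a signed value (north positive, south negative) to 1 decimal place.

Leg 1 (350°, 3.7 km): east 3.7 sin 350° = -0.64, north 3.7 cos 350° = 3.64
Leg 2 (332°, 1.1 km): east 1.1 sin 332° = -0.52, north 1.1 cos 332° = 0.97
Leg 3 (082°, 3.3 km): east 3.3 sin 82° = 3.27, north 3.3 cos 82° = 0.46
Net north component: 5.07 km.

5.1 km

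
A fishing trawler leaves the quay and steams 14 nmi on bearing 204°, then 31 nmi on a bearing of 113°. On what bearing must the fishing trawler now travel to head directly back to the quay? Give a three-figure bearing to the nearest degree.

Leg 1 (204°, 14 nmi): east 14 sin 204° = -5.69, north 14 cos 204° = -12.79
Leg 2 (113°, 31 nmi): east 31 sin 113° = 28.54, north 31 cos 113° = -12.11
Net displacement: 22.84 east, -24.90 north. Direction back to start is (-22.84, 24.90): bearing = atan2(-22.84, 24.90) mod 360° = 317.47° ≈ 317°.

317°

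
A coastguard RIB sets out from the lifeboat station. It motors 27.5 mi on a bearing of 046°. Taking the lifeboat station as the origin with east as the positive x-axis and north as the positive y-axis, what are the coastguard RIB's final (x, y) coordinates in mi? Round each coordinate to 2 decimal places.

(19.78, 19.10)

Leg 1 (046°, 27.5 mi): east 27.5 sin 46° = 19.78, north 27.5 cos 46° = 19.10
Summing: 19.78 mi east, 19.10 mi north → (19.78, 19.10).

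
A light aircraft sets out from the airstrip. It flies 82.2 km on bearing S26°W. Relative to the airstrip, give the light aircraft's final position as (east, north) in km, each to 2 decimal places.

(-36.03, -73.88)

Leg 1 (S26°W, 82.2 km): east 82.2 sin 206° = -36.03, north 82.2 cos 206° = -73.88
Summing: -36.03 km east, -73.88 km north → (-36.03, -73.88).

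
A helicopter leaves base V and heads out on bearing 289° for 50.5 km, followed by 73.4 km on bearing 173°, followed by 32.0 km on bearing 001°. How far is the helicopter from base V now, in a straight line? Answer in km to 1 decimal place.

Leg 1 (289°, 50.5 km): east 50.5 sin 289° = -47.75, north 50.5 cos 289° = 16.44
Leg 2 (173°, 73.4 km): east 73.4 sin 173° = 8.95, north 73.4 cos 173° = -72.85
Leg 3 (001°, 32.0 km): east 32.0 sin 1° = 0.56, north 32.0 cos 1° = 32.00
Net: -38.25 east, -24.42 north. Distance = √((-38.25)² + (-24.42)²) = 45.375 km.

45.4 km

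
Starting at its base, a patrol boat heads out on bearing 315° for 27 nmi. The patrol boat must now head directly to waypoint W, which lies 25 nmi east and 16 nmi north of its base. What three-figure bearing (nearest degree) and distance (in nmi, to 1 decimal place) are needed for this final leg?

094°, 44.2 nmi

Leg 1 (315°, 27 nmi): east 27 sin 315° = -19.09, north 27 cos 315° = 19.09
Current position: (-19.09, 19.09). Target: (25, 16). Remaining: Δeast = 44.09, Δnorth = -3.09.
Bearing = atan2(44.09, -3.09) mod 360° = 94.01°; distance = √((44.09)² + (-3.09)²) = 44.200 nmi.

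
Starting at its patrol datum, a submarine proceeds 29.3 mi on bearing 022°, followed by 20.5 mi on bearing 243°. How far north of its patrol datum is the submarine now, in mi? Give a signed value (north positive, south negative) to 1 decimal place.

Leg 1 (022°, 29.3 mi): east 29.3 sin 22° = 10.98, north 29.3 cos 22° = 27.17
Leg 2 (243°, 20.5 mi): east 20.5 sin 243° = -18.27, north 20.5 cos 243° = -9.31
Net north component: 17.86 mi.

17.9 mi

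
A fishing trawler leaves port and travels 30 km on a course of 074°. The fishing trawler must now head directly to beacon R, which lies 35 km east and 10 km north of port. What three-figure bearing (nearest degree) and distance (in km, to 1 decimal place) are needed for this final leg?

Leg 1 (074°, 30 km): east 30 sin 74° = 28.84, north 30 cos 74° = 8.27
Current position: (28.84, 8.27). Target: (35, 10). Remaining: Δeast = 6.16, Δnorth = 1.73.
Bearing = atan2(6.16, 1.73) mod 360° = 74.31°; distance = √((6.16)² + (1.73)²) = 6.401 km.

074°, 6.4 km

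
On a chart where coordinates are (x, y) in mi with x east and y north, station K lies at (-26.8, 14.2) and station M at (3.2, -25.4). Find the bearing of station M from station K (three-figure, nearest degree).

Δeast = 3.2 − -26.8 = 30.00; Δnorth = -25.4 − 14.2 = -39.60.
Bearing = atan2(Δeast, Δnorth) mod 360° = 142.85° ≈ 143°.

143°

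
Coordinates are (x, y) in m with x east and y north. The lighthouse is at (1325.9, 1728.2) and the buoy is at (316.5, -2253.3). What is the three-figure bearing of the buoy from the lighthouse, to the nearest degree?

Δeast = 316.5 − 1325.9 = -1009.40; Δnorth = -2253.3 − 1728.2 = -3981.50.
Bearing = atan2(Δeast, Δnorth) mod 360° = 194.23° ≈ 194°.

194°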